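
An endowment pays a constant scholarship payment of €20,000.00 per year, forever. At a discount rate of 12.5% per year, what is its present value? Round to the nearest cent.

Level perpetuity: PV = C / r = €20,000.00 / 0.125 = €160,000.00

€160000.00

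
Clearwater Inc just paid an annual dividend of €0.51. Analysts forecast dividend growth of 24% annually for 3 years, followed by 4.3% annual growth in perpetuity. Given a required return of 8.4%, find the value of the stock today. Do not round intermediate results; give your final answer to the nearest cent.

D_1 = 0.63240
D_2 = 0.78418
D_3 = 0.97238
Terminal value at year 3: TV = D_3×(1+g_2)/(r−g_2) = 1.01419/0.041 = 24.73635
P_0 = D_1/(1+r)^1 + D_2/(1+r)^2 + D_3/(1+r)^3 + TV/(1+r)^3
    = 0.58339 + 0.66735 + 0.76339 + 19.41994 = 21.43408

€21.43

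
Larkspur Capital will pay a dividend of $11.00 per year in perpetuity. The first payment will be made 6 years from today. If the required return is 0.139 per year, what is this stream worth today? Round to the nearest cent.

$41.28

Value at end of year 5: C / r = $11.00 / 0.139 = $79.1367
Discount to today: PV = $79.1367 / (1 + 0.139)^5 = $79.1367 / 1.916985 = $41.28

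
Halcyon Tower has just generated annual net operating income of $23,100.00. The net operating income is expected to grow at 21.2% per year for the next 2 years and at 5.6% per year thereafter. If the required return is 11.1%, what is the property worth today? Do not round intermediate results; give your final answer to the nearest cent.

$580516.36

D_1 = 27997.20000
D_2 = 33932.60640
Terminal value at year 2: TV = D_2×(1+g_2)/(r−g_2) = 35832.83236/0.055 = 651506.04288
P_0 = D_1/(1+r)^1 + D_2/(1+r)^2 + TV/(1+r)^2
    = 25200.00000 + 27490.90909 + 527825.45455 = 580516.36364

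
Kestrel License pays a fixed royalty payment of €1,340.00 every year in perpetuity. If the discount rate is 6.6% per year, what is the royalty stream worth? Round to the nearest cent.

€20303.03

Level perpetuity: PV = C / r = €1,340.00 / 0.066 = €20,303.03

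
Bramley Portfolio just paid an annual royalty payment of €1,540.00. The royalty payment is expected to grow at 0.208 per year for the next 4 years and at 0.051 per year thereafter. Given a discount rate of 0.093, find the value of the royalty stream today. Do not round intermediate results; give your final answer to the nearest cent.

€65459.07

D_1 = 1860.32000
D_2 = 2247.26656
D_3 = 2714.69800
D_4 = 3279.35519
Terminal value at year 4: TV = D_4×(1+g_2)/(r−g_2) = 3446.60230/0.042 = 82061.95962
P_0 = D_1/(1+r)^1 + D_2/(1+r)^2 + D_3/(1+r)^3 + D_4/(1+r)^4 + TV/(1+r)^4
    = 1702.03111 + 1881.11032 + 2079.03135 + 2297.77664 + 57499.12500 = 65459.07441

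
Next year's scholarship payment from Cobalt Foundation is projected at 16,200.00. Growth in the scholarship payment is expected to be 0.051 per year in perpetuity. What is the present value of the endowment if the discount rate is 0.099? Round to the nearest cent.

Growing perpetuity: P = D₁ / (r − g) = 16,200.0000 / (0.099 − 0.051) = 337,500.00

337500.00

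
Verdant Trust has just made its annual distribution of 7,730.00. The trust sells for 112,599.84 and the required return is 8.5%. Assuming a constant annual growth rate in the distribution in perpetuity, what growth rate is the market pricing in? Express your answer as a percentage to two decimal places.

P = D₀(1+g)/(r−g) ⇒ P(r−g) = D₀(1+g) ⇒ g(P+D₀) = P·r − D₀
g = (P·r − D₀)/(P + D₀) = (112,599.84×0.085 − 7,730.00) / (112,599.84 + 7,730.00) = 0.015300

1.53%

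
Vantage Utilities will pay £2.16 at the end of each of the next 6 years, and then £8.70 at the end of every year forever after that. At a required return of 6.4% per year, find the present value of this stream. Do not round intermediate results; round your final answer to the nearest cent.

PV of 6-year annuity: £2.16 × [1 − (1+0.064)^−6] / 0.064 = 10.48923
Perpetuity value at year 6: £8.70 / 0.064 = 135.93750
PV of perpetuity: 135.93750 / (1+0.064)^6 = 93.68920
Total PV = 10.48923 + 93.68920 = 104.17843

£104.18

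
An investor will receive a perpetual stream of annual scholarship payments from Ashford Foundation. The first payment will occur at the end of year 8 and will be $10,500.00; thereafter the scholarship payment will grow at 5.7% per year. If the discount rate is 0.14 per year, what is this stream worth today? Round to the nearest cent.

$50556.53

Value at end of year 7: C₁ / (r − g) = $10,500.00 / (0.14 − 0.057) = $126,506.0241
Discount to today: PV = $126,506.0241 / (1 + 0.14)^7 = $126,506.0241 / 2.502269 = $50,556.53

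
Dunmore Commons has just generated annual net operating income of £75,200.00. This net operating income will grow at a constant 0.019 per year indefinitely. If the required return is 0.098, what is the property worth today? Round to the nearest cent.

D₁ = D₀ × (1 + g) = £75,200.00 × 1.019 = £76,628.8000
Growing perpetuity: P = D₁ / (r − g) = £76,628.8000 / (0.098 − 0.019) = £969,984.81

£969984.81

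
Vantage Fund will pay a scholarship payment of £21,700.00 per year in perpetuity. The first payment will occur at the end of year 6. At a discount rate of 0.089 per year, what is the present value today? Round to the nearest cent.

Value at end of year 5: C / r = £21,700.00 / 0.089 = £243,820.2247
Discount to today: PV = £243,820.2247 / (1 + 0.089)^5 = £243,820.2247 / 1.531579 = £159,195.33

£159195.33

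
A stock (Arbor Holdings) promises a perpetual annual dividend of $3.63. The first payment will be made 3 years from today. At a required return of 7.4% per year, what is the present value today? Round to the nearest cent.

$42.53

Value at end of year 2: C / r = $3.63 / 0.074 = $49.0541
Discount to today: PV = $49.0541 / (1 + 0.074)^2 = $49.0541 / 1.153476 = $42.53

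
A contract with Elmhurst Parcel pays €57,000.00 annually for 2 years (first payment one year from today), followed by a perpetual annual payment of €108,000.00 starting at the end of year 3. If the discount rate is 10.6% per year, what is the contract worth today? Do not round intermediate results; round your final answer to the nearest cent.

PV of 2-year annuity: €57,000.00 × [1 − (1+0.106)^−2] / 0.106 = 98134.78348
Perpetuity value at year 2: €108,000.00 / 0.106 = 1018867.92453
PV of perpetuity: 1018867.92453 / (1+0.106)^2 = 832928.33478
Total PV = 98134.78348 + 832928.33478 = 931063.11826

€931063.12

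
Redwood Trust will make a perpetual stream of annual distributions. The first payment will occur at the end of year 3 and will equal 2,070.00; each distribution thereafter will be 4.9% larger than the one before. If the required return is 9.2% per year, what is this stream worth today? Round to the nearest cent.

Value at end of year 2: C₁ / (r − g) = 2,070.00 / (0.092 − 0.049) = 48,139.5349
Discount to today: PV = 48,139.5349 / (1 + 0.092)^2 = 48,139.5349 / 1.192464 = 40,369.80

40369.80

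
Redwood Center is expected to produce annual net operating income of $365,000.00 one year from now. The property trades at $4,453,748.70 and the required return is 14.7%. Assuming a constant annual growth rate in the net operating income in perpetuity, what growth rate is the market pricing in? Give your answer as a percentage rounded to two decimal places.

6.50%

P = D₁/(r−g) ⇒ g = r − D₁/P = 0.147 − $365,000.00/$4,453,748.70 = 0.065047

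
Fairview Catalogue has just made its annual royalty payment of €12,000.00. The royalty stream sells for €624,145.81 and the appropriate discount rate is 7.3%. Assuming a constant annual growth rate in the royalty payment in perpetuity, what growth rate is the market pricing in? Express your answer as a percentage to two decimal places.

5.28%

P = D₀(1+g)/(r−g) ⇒ P(r−g) = D₀(1+g) ⇒ g(P+D₀) = P·r − D₀
g = (P·r − D₀)/(P + D₀) = (€624,145.81×0.073 − €12,000.00) / (€624,145.81 + €12,000.00) = 0.052759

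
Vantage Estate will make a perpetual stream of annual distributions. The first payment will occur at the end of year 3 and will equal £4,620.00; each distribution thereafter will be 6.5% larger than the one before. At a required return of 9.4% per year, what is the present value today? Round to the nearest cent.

Value at end of year 2: C₁ / (r − g) = £4,620.00 / (0.094 − 0.065) = £159,310.3448
Discount to today: PV = £159,310.3448 / (1 + 0.094)^2 = £159,310.3448 / 1.196836 = £133,109.59

£133109.59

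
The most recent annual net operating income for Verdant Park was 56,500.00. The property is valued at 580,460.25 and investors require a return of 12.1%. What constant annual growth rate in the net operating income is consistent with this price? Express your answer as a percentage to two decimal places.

P = D₀(1+g)/(r−g) ⇒ P(r−g) = D₀(1+g) ⇒ g(P+D₀) = P·r − D₀
g = (P·r − D₀)/(P + D₀) = (580,460.25×0.121 − 56,500.00) / (580,460.25 + 56,500.00) = 0.021564

2.16%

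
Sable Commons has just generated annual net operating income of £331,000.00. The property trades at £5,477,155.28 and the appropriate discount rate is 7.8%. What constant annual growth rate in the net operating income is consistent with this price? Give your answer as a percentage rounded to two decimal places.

P = D₀(1+g)/(r−g) ⇒ P(r−g) = D₀(1+g) ⇒ g(P+D₀) = P·r − D₀
g = (P·r − D₀)/(P + D₀) = (£5,477,155.28×0.078 − £331,000.00) / (£5,477,155.28 + £331,000.00) = 0.016566

1.66%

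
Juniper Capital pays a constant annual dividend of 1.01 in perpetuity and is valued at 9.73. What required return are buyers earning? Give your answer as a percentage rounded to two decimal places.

P = C/r ⇒ r = C/P = 1.01/9.73 = 0.103803

10.38%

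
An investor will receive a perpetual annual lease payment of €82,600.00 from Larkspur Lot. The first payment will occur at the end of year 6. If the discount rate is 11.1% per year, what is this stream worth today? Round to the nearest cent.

€439629.45

Value at end of year 5: C / r = €82,600.00 / 0.111 = €744,144.1441
Discount to today: PV = €744,144.1441 / (1 + 0.111)^5 = €744,144.1441 / 1.692662 = €439,629.45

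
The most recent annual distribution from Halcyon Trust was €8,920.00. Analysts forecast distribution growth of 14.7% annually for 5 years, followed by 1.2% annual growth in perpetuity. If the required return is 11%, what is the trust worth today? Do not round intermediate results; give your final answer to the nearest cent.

D_1 = 10231.24000
D_2 = 11735.23228
D_3 = 13460.31143
D_4 = 15438.97720
D_5 = 17708.50685
Terminal value at year 5: TV = D_5×(1+g_2)/(r−g_2) = 17921.00894/0.098 = 182867.43812
P_0 = D_1/(1+r)^1 + D_2/(1+r)^2 + D_3/(1+r)^3 + D_4/(1+r)^4 + D_5/(1+r)^5 + TV/(1+r)^5
    = 9217.33333 + 9524.57778 + 9842.06370 + 10170.13249 + 10509.13691 + 108522.92401 = 157786.16823

€157786.17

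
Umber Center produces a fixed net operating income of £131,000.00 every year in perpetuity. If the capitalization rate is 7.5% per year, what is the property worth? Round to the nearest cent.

£1746666.67

Level perpetuity: PV = C / r = £131,000.00 / 0.075 = £1,746,666.67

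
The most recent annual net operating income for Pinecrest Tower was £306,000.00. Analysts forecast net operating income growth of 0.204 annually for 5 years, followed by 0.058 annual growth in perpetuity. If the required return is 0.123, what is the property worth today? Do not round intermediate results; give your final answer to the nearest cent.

D_1 = 368424.00000
D_2 = 443582.49600
D_3 = 534073.32518
D_4 = 643024.28352
D_5 = 774201.23736
Terminal value at year 5: TV = D_5×(1+g_2)/(r−g_2) = 819104.90913/0.065 = 12601613.98657
P_0 = D_1/(1+r)^1 + D_2/(1+r)^2 + D_3/(1+r)^3 + D_4/(1+r)^4 + D_5/(1+r)^5 + TV/(1+r)^5
    = 328071.23776 + 351734.43478 + 377104.41627 + 404304.28958 + 433466.04154 + 7055493.41460 = 8950173.83453

£8950173.83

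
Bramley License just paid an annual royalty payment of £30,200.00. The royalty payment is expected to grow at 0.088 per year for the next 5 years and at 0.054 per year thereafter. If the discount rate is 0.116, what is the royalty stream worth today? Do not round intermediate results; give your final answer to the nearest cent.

D_1 = 32857.60000
D_2 = 35749.06880
D_3 = 38894.98685
D_4 = 42317.74570
D_5 = 46041.70732
Terminal value at year 5: TV = D_5×(1+g_2)/(r−g_2) = 48527.95951/0.062 = 782709.02442
P_0 = D_1/(1+r)^1 + D_2/(1+r)^2 + D_3/(1+r)^3 + D_4/(1+r)^4 + D_5/(1+r)^5 + TV/(1+r)^5
    = 29442.29391 + 28703.59836 + 27983.43639 + 27281.34301 + 26596.86487 + 452146.70276 = 592154.23930

£592154.24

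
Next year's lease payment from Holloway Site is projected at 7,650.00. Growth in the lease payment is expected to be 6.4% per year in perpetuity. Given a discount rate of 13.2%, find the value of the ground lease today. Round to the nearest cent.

Growing perpetuity: P = D₁ / (r − g) = 7,650.0000 / (0.132 − 0.064) = 112,500.00

112500.00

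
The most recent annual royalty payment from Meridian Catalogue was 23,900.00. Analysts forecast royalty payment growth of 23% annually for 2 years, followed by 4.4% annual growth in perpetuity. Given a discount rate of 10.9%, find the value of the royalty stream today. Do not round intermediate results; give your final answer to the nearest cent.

D_1 = 29397.00000
D_2 = 36158.31000
Terminal value at year 2: TV = D_2×(1+g_2)/(r−g_2) = 37749.27564/0.065 = 580758.08677
P_0 = D_1/(1+r)^1 + D_2/(1+r)^2 + TV/(1+r)^2
    = 26507.66456 + 29399.84438 + 472206.73120 = 528114.24013

528114.24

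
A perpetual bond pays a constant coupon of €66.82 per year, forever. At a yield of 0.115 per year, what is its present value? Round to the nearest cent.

Level perpetuity: PV = C / r = €66.82 / 0.115 = €581.04

€581.04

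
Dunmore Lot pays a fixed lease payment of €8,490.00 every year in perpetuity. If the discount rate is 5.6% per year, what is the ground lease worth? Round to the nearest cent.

€151607.14

Level perpetuity: PV = C / r = €8,490.00 / 0.056 = €151,607.14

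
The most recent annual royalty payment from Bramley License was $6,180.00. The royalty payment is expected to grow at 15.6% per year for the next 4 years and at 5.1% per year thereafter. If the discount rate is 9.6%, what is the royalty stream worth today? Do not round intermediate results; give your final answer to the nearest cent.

D_1 = 7144.08000
D_2 = 8258.55648
D_3 = 9546.89129
D_4 = 11036.20633
Terminal value at year 4: TV = D_4×(1+g_2)/(r−g_2) = 11599.05286/0.045 = 257756.73012
P_0 = D_1/(1+r)^1 + D_2/(1+r)^2 + D_3/(1+r)^3 + D_4/(1+r)^4 + TV/(1+r)^4
    = 6518.32117 + 6875.16357 + 7251.54114 + 7648.52331 + 178635.51118 = 206929.06036

$206929.06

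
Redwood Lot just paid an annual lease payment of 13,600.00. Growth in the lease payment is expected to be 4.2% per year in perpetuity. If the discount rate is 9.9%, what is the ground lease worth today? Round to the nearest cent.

248617.54

D₁ = D₀ × (1 + g) = 13,600.00 × 1.042 = 14,171.2000
Growing perpetuity: P = D₁ / (r − g) = 14,171.2000 / (0.099 − 0.042) = 248,617.54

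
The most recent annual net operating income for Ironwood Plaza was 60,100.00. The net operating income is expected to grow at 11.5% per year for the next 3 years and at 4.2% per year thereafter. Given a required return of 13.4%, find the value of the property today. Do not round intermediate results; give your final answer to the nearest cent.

821378.33

D_1 = 67011.50000
D_2 = 74717.82250
D_3 = 83310.37209
Terminal value at year 3: TV = D_3×(1+g_2)/(r−g_2) = 86809.40772/0.092 = 943580.51864
P_0 = D_1/(1+r)^1 + D_2/(1+r)^2 + D_3/(1+r)^3 + TV/(1+r)^3
    = 59093.03351 + 58102.93859 + 57129.43257 + 647052.92102 = 821378.32569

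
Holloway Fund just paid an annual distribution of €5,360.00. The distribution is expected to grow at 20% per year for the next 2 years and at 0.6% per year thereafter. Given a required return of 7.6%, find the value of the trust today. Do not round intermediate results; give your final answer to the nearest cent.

D_1 = 6432.00000
D_2 = 7718.40000
Terminal value at year 2: TV = D_2×(1+g_2)/(r−g_2) = 7764.71040/0.07 = 110924.43429
P_0 = D_1/(1+r)^1 + D_2/(1+r)^2 + TV/(1+r)^2
    = 5977.69517 + 6666.57454 + 95808.19976 = 108452.46946

€108452.47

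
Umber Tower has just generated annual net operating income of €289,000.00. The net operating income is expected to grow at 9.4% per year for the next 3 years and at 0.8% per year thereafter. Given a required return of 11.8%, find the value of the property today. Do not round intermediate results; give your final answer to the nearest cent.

D_1 = 316166.00000
D_2 = 345885.60400
D_3 = 378398.85078
Terminal value at year 3: TV = D_3×(1+g_2)/(r−g_2) = 381426.04158/0.11 = 3467509.46893
P_0 = D_1/(1+r)^1 + D_2/(1+r)^2 + D_3/(1+r)^3 + TV/(1+r)^3
    = 282796.06440 + 276725.30810 + 270784.87215 + 2481374.10113 = 3311680.34577

€3311680.35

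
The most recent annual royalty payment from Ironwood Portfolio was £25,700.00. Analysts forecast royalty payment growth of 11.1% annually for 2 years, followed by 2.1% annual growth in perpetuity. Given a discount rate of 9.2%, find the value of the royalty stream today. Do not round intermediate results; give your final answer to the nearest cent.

£435294.99

D_1 = 28552.70000
D_2 = 31722.04970
Terminal value at year 2: TV = D_2×(1+g_2)/(r−g_2) = 32388.21274/0.071 = 456172.01047
P_0 = D_1/(1+r)^1 + D_2/(1+r)^2 + TV/(1+r)^2
    = 26147.16117 + 26602.10262 + 382545.72924 = 435294.99304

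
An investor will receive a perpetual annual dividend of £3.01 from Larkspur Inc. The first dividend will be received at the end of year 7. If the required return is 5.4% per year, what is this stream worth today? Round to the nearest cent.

Value at end of year 6: C / r = £3.01 / 0.054 = £55.7407
Discount to today: PV = £55.7407 / (1 + 0.054)^6 = £55.7407 / 1.371020 = £40.66

£40.66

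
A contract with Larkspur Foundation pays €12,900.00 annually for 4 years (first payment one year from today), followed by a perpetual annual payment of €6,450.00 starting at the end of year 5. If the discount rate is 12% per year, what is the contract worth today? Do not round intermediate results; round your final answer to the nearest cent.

PV of 4-year annuity: €12,900.00 × [1 − (1+0.12)^−4] / 0.12 = 39181.80657
Perpetuity value at year 4: €6,450.00 / 0.12 = 53750.00000
PV of perpetuity: 53750.00000 / (1+0.12)^4 = 34159.09671
Total PV = 39181.80657 + 34159.09671 = 73340.90329

€73340.90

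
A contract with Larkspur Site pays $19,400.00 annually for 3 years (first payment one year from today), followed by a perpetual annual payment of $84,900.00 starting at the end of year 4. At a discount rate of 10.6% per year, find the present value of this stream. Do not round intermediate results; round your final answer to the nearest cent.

PV of 3-year annuity: $19,400.00 × [1 − (1+0.106)^−3] / 0.106 = 47739.83693
Perpetuity value at year 3: $84,900.00 / 0.106 = 800943.39623
PV of perpetuity: 800943.39623 / (1+0.106)^3 = 592020.08927
Total PV = 47739.83693 + 592020.08927 = 639759.92620

$639759.93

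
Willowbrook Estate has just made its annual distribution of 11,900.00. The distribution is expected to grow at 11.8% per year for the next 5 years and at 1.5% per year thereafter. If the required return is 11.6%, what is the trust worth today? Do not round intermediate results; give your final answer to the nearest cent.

D_1 = 13304.20000
D_2 = 14874.09560
D_3 = 16629.23888
D_4 = 18591.48907
D_5 = 20785.28478
Terminal value at year 5: TV = D_5×(1+g_2)/(r−g_2) = 21097.06405/0.101 = 208881.82228
P_0 = D_1/(1+r)^1 + D_2/(1+r)^2 + D_3/(1+r)^3 + D_4/(1+r)^4 + D_5/(1+r)^5 + TV/(1+r)^5
    = 11921.32616 + 11942.69055 + 11964.09322 + 11985.53425 + 12007.01370 + 120664.54361 = 180485.20149

180485.20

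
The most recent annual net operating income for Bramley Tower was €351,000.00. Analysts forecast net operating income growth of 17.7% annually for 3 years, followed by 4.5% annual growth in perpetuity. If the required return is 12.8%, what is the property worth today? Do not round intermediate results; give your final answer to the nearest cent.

€6167667.18

D_1 = 413127.00000
D_2 = 486250.47900
D_3 = 572316.81378
Terminal value at year 3: TV = D_3×(1+g_2)/(r−g_2) = 598071.07040/0.083 = 7205675.54703
P_0 = D_1/(1+r)^1 + D_2/(1+r)^2 + D_3/(1+r)^3 + TV/(1+r)^3
    = 366247.34043 + 382157.02099 + 398757.81357 + 5020505.00221 = 6167667.17720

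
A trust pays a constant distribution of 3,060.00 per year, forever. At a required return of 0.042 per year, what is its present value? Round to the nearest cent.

72857.14

Level perpetuity: PV = C / r = 3,060.00 / 0.042 = 72,857.14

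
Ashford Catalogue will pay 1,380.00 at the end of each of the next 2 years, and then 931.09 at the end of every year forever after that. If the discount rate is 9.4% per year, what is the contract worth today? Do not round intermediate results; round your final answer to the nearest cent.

10690.63

PV of 2-year annuity: 1,380.00 × [1 − (1+0.094)^−2] / 0.094 = 2414.46614
Perpetuity value at year 2: 931.09 / 0.094 = 9905.21277
PV of perpetuity: 9905.21277 / (1+0.094)^2 = 8276.16546
Total PV = 2414.46614 + 8276.16546 = 10690.63160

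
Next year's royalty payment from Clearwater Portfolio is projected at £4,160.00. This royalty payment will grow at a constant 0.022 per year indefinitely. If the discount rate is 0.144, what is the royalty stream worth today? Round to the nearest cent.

£34098.36

Growing perpetuity: P = D₁ / (r − g) = £4,160.0000 / (0.144 − 0.022) = £34,098.36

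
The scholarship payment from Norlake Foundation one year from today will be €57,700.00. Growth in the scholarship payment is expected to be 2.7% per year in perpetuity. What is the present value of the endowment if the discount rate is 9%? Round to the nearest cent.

€915873.02

Growing perpetuity: P = D₁ / (r − g) = €57,700.0000 / (0.09 − 0.027) = €915,873.02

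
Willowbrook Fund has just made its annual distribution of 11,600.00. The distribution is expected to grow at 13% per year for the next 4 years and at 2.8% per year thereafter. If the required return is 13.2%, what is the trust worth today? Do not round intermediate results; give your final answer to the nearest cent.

160048.77

D_1 = 13108.00000
D_2 = 14812.04000
D_3 = 16737.60520
D_4 = 18913.49388
Terminal value at year 4: TV = D_4×(1+g_2)/(r−g_2) = 19443.07170/0.104 = 186952.61254
P_0 = D_1/(1+r)^1 + D_2/(1+r)^2 + D_3/(1+r)^3 + D_4/(1+r)^4 + TV/(1+r)^4
    = 11579.50530 + 11559.04681 + 11538.62447 + 11518.23820 + 113853.35455 = 160048.76934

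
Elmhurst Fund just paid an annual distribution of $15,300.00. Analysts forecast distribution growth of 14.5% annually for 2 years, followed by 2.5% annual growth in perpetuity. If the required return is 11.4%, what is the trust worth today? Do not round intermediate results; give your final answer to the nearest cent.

D_1 = 17518.50000
D_2 = 20058.68250
Terminal value at year 2: TV = D_2×(1+g_2)/(r−g_2) = 20560.14956/0.089 = 231012.91643
P_0 = D_1/(1+r)^1 + D_2/(1+r)^2 + TV/(1+r)^2
    = 15725.76302 + 16163.37402 + 186151.21760 = 218040.35463

$218040.35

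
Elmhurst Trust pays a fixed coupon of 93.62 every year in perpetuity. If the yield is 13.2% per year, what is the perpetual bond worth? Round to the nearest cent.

709.24

Level perpetuity: PV = C / r = 93.62 / 0.132 = 709.24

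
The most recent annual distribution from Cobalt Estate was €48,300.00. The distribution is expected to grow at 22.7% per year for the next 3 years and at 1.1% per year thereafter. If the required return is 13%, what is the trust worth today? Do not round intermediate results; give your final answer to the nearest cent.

€696581.95

D_1 = 59264.10000
D_2 = 72717.05070
D_3 = 89223.82121
Terminal value at year 3: TV = D_3×(1+g_2)/(r−g_2) = 90205.28324/0.119 = 758027.59027
P_0 = D_1/(1+r)^1 + D_2/(1+r)^2 + D_3/(1+r)^3 + TV/(1+r)^3
    = 52446.10619 + 56948.11708 + 61836.58377 + 525351.14445 = 696581.95149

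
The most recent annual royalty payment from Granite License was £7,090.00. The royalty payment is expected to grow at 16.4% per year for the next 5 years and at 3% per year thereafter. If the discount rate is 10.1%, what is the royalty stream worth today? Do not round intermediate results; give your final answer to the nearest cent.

£177868.14

D_1 = 8252.76000
D_2 = 9606.21264
D_3 = 11181.63151
D_4 = 13015.41908
D_5 = 15149.94781
Terminal value at year 5: TV = D_5×(1+g_2)/(r−g_2) = 15604.44624/0.071 = 219780.93302
P_0 = D_1/(1+r)^1 + D_2/(1+r)^2 + D_3/(1+r)^3 + D_4/(1+r)^4 + D_5/(1+r)^5 + TV/(1+r)^5
    = 7495.69482 + 7924.60379 + 8378.05523 + 8857.45349 + 9364.28325 + 135848.05283 = 177868.14343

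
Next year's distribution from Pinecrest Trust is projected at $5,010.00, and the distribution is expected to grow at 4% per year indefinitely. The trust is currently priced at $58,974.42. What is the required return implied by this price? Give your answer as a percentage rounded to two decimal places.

12.50%

P = D₁/(r − g) ⇒ r = D₁/P + g = $5,010.0000/$58,974.42 + 0.04 = 0.084952 + 0.04 = 0.124952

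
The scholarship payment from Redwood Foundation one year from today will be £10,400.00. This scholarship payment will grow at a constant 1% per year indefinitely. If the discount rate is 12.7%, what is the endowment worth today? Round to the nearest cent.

£88888.89

Growing perpetuity: P = D₁ / (r − g) = £10,400.0000 / (0.127 − 0.01) = £88,888.89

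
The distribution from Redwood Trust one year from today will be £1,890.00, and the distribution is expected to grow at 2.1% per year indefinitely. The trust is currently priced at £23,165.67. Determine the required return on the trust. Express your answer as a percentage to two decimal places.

P = D₁/(r − g) ⇒ r = D₁/P + g = £1,890.0000/£23,165.67 + 0.021 = 0.081586 + 0.021 = 0.102586

10.26%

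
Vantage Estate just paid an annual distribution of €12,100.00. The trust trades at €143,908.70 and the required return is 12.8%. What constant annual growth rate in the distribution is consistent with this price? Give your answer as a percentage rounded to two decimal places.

P = D₀(1+g)/(r−g) ⇒ P(r−g) = D₀(1+g) ⇒ g(P+D₀) = P·r − D₀
g = (P·r − D₀)/(P + D₀) = (€143,908.70×0.128 − €12,100.00) / (€143,908.70 + €12,100.00) = 0.040513

4.05%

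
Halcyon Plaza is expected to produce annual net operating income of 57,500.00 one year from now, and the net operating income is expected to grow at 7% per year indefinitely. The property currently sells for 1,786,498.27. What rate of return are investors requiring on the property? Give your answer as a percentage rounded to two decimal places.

10.22%

P = D₁/(r − g) ⇒ r = D₁/P + g = 57,500.0000/1,786,498.27 + 0.07 = 0.032186 + 0.07 = 0.102186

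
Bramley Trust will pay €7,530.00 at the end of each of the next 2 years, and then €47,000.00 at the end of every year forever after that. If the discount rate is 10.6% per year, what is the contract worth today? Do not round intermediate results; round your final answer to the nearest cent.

€375442.19

PV of 2-year annuity: €7,530.00 × [1 − (1+0.106)^−2] / 0.106 = 12964.12140
Perpetuity value at year 2: €47,000.00 / 0.106 = 443396.22642
PV of perpetuity: 443396.22642 / (1+0.106)^2 = 362478.07162
Total PV = 12964.12140 + 362478.07162 = 375442.19302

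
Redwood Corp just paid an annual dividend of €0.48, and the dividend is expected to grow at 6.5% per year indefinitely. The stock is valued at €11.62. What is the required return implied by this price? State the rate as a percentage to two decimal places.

D₁ = €0.48 × 1.065 = €0.5112
P = D₁/(r − g) ⇒ r = D₁/P + g = €0.5112/€11.62 + 0.065 = 0.043993 + 0.065 = 0.108993

10.90%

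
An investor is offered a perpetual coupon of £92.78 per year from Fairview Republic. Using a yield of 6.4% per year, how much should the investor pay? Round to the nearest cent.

£1449.69

Level perpetuity: PV = C / r = £92.78 / 0.064 = £1,449.69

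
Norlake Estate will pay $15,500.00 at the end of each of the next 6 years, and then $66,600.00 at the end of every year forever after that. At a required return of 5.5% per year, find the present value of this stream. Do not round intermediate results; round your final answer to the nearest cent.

$955637.49

PV of 6-year annuity: $15,500.00 × [1 − (1+0.055)^−6] / 0.055 = 77430.71978
Perpetuity value at year 6: $66,600.00 / 0.055 = 1210909.09091
PV of perpetuity: 1210909.09091 / (1+0.055)^6 = 878206.77235
Total PV = 77430.71978 + 878206.77235 = 955637.49214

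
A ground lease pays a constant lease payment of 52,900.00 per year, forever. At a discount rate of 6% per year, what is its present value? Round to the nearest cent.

Level perpetuity: PV = C / r = 52,900.00 / 0.06 = 881,666.67

881666.67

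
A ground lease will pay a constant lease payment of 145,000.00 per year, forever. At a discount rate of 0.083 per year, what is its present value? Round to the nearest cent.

1746987.95

Level perpetuity: PV = C / r = 145,000.00 / 0.083 = 1,746,987.95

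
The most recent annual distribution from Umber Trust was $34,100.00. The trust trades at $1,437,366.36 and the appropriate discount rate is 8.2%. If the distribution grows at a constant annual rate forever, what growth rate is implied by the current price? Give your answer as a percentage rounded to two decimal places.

5.69%

P = D₀(1+g)/(r−g) ⇒ P(r−g) = D₀(1+g) ⇒ g(P+D₀) = P·r − D₀
g = (P·r − D₀)/(P + D₀) = ($1,437,366.36×0.082 − $34,100.00) / ($1,437,366.36 + $34,100.00) = 0.056926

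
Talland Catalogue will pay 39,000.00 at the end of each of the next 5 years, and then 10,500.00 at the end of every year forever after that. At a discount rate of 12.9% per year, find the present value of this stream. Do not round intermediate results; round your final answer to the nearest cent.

181881.51

PV of 5-year annuity: 39,000.00 × [1 − (1+0.129)^−5] / 0.129 = 137507.37371
Perpetuity value at year 5: 10,500.00 / 0.129 = 81395.34884
PV of perpetuity: 81395.34884 / (1+0.129)^5 = 44374.13284
Total PV = 137507.37371 + 44374.13284 = 181881.50655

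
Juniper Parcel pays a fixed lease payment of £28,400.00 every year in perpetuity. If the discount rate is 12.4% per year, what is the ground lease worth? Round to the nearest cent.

Level perpetuity: PV = C / r = £28,400.00 / 0.124 = £229,032.26

£229032.26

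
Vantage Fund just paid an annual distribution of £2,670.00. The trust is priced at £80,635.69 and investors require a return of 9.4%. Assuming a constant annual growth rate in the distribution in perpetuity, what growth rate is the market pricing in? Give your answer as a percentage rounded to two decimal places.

5.89%

P = D₀(1+g)/(r−g) ⇒ P(r−g) = D₀(1+g) ⇒ g(P+D₀) = P·r − D₀
g = (P·r − D₀)/(P + D₀) = (£80,635.69×0.094 − £2,670.00) / (£80,635.69 + £2,670.00) = 0.058937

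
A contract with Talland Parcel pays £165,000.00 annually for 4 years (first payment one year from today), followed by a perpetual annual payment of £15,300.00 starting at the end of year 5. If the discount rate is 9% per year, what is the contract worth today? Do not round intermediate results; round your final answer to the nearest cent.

PV of 4-year annuity: £165,000.00 × [1 − (1+0.09)^−4] / 0.09 = 534553.77971
Perpetuity value at year 4: £15,300.00 / 0.09 = 170000.00000
PV of perpetuity: 170000.00000 / (1+0.09)^4 = 120432.28588
Total PV = 534553.77971 + 120432.28588 = 654986.06559

£654986.07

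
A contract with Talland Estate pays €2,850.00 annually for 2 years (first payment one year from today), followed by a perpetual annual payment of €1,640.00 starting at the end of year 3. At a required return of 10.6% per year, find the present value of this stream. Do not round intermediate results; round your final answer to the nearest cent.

PV of 2-year annuity: €2,850.00 × [1 − (1+0.106)^−2] / 0.106 = 4906.73917
Perpetuity value at year 2: €1,640.00 / 0.106 = 15471.69811
PV of perpetuity: 15471.69811 / (1+0.106)^2 = 12648.17101
Total PV = 4906.73917 + 12648.17101 = 17554.91018

€17554.91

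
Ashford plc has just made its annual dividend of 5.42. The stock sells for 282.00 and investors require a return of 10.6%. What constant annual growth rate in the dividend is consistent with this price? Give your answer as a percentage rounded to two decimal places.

8.51%

P = D₀(1+g)/(r−g) ⇒ P(r−g) = D₀(1+g) ⇒ g(P+D₀) = P·r − D₀
g = (P·r − D₀)/(P + D₀) = (282.00×0.106 − 5.42) / (282.00 + 5.42) = 0.085144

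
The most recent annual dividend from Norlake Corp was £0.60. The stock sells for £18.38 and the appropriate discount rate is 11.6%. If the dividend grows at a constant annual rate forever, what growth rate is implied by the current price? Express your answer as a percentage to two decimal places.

P = D₀(1+g)/(r−g) ⇒ P(r−g) = D₀(1+g) ⇒ g(P+D₀) = P·r − D₀
g = (P·r − D₀)/(P + D₀) = (£18.38×0.116 − £0.60) / (£18.38 + £0.60) = 0.080721

8.07%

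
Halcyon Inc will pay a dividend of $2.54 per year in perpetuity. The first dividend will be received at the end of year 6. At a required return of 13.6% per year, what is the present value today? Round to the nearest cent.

$9.87

Value at end of year 5: C / r = $2.54 / 0.136 = $18.6765
Discount to today: PV = $18.6765 / (1 + 0.136)^5 = $18.6765 / 1.891872 = $9.87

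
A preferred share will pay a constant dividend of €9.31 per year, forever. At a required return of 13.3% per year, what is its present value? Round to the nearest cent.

€70.00

Level perpetuity: PV = C / r = €9.31 / 0.133 = €70.00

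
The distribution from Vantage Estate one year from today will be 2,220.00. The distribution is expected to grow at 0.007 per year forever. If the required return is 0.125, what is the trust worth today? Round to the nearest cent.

Growing perpetuity: P = D₁ / (r − g) = 2,220.0000 / (0.125 − 0.007) = 18,813.56

18813.56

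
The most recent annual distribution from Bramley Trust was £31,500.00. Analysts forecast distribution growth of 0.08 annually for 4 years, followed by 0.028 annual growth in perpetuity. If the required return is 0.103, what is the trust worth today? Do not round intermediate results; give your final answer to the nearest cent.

D_1 = 34020.00000
D_2 = 36741.60000
D_3 = 39680.92800
D_4 = 42855.40224
Terminal value at year 4: TV = D_4×(1+g_2)/(r−g_2) = 44055.35350/0.075 = 587404.71337
P_0 = D_1/(1+r)^1 + D_2/(1+r)^2 + D_3/(1+r)^3 + D_4/(1+r)^4 + TV/(1+r)^4
    = 30843.15503 + 30200.00674 + 29570.26952 + 28953.66372 + 396858.21735 = 516425.31236

£516425.31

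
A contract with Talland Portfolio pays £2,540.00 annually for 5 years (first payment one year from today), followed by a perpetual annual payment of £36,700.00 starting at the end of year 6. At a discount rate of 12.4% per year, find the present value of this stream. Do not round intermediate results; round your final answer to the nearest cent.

PV of 5-year annuity: £2,540.00 × [1 − (1+0.124)^−5] / 0.124 = 9066.12239
Perpetuity value at year 5: £36,700.00 / 0.124 = 295967.74194
PV of perpetuity: 295967.74194 / (1+0.124)^5 = 164972.98135
Total PV = 9066.12239 + 164972.98135 = 174039.10374

£174039.10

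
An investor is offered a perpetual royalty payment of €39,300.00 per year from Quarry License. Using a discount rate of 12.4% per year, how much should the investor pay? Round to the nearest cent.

€316935.48

Level perpetuity: PV = C / r = €39,300.00 / 0.124 = €316,935.48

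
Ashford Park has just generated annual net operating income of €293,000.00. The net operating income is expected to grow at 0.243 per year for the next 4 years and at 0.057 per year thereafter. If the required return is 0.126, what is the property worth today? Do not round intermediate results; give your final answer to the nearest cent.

D_1 = 364199.00000
D_2 = 452699.35700
D_3 = 562705.30075
D_4 = 699442.68883
Terminal value at year 4: TV = D_4×(1+g_2)/(r−g_2) = 739310.92210/0.069 = 10714651.04488
P_0 = D_1/(1+r)^1 + D_2/(1+r)^2 + D_3/(1+r)^3 + D_4/(1+r)^4 + TV/(1+r)^4
    = 323444.93783 + 357053.33723 + 394153.90602 + 435109.50727 + 6665373.17661 = 8175134.86497

€8175134.86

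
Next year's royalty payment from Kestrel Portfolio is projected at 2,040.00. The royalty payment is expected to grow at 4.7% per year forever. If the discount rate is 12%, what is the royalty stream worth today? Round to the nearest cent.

Growing perpetuity: P = D₁ / (r − g) = 2,040.0000 / (0.12 − 0.047) = 27,945.21

27945.21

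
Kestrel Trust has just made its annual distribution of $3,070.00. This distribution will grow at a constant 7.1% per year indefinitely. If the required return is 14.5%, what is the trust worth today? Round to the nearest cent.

$44432.03

D₁ = D₀ × (1 + g) = $3,070.00 × 1.071 = $3,287.9700
Growing perpetuity: P = D₁ / (r − g) = $3,287.9700 / (0.145 − 0.071) = $44,432.03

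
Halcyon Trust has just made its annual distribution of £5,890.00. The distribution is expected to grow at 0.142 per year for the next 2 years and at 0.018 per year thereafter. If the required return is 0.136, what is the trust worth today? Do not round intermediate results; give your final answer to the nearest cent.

£63225.40

D_1 = 6726.38000
D_2 = 7681.52596
Terminal value at year 2: TV = D_2×(1+g_2)/(r−g_2) = 7819.79343/0.118 = 66269.43582
P_0 = D_1/(1+r)^1 + D_2/(1+r)^2 + TV/(1+r)^2
    = 5921.10915 + 5952.38262 + 51351.91107 = 63225.40284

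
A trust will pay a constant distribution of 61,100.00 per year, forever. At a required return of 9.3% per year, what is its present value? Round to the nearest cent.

Level perpetuity: PV = C / r = 61,100.00 / 0.093 = 656,989.25

656989.25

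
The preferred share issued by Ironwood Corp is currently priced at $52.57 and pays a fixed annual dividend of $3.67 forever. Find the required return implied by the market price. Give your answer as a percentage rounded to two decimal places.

6.98%

P = C/r ⇒ r = C/P = $3.67/$52.57 = 0.069812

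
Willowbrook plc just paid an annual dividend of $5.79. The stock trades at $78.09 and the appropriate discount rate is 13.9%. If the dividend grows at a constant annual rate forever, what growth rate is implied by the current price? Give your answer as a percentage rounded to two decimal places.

6.04%

P = D₀(1+g)/(r−g) ⇒ P(r−g) = D₀(1+g) ⇒ g(P+D₀) = P·r − D₀
g = (P·r − D₀)/(P + D₀) = ($78.09×0.139 − $5.79) / ($78.09 + $5.79) = 0.060378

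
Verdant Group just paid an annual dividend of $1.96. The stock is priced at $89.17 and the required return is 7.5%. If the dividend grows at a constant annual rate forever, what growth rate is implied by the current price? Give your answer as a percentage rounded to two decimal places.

5.19%

P = D₀(1+g)/(r−g) ⇒ P(r−g) = D₀(1+g) ⇒ g(P+D₀) = P·r − D₀
g = (P·r − D₀)/(P + D₀) = ($89.17×0.075 − $1.96) / ($89.17 + $1.96) = 0.051879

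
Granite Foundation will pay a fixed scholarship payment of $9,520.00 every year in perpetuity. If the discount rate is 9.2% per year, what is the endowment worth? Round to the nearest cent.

$103478.26

Level perpetuity: PV = C / r = $9,520.00 / 0.092 = $103,478.26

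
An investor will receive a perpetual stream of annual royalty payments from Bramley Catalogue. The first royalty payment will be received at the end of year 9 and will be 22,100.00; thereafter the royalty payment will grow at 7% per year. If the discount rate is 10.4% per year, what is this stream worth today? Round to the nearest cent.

294551.18

Value at end of year 8: C₁ / (r − g) = 22,100.00 / (0.104 − 0.07) = 650,000.0000
Discount to today: PV = 650,000.0000 / (1 + 0.104)^8 = 650,000.0000 / 2.206747 = 294,551.18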